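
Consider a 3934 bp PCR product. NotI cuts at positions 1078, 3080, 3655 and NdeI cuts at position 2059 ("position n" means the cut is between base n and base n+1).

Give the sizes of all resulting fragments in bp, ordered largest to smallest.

Combined cut positions (sorted): 1078, 2059, 3080, 3655.
Linear molecule, 4 cuts → 5 fragments:
  1078 − 0 = 1078 bp
  2059 − 1078 = 981 bp
  3080 − 2059 = 1021 bp
  3655 − 3080 = 575 bp
  3934 − 3655 = 279 bp
Sorted largest to smallest: 1078, 1021, 981, 575, 279 bp.

1078, 1021, 981, 575, 279 bp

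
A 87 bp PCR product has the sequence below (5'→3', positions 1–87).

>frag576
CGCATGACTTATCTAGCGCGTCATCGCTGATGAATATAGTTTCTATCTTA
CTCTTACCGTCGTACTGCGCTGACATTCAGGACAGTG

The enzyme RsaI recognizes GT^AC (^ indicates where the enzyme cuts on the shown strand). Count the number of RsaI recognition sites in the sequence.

1

GTAC occurs starting at position 62.
RsaI cuts at 1 site.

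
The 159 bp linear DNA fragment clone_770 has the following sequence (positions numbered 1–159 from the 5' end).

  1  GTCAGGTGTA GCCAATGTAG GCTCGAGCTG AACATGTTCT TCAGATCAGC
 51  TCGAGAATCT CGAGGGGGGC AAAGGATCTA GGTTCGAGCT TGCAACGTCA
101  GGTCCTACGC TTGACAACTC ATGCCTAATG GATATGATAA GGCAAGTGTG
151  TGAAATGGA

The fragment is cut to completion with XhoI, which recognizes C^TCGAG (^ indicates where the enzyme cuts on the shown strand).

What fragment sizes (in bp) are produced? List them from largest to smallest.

XhoI sites (CTCGAG) start at positions 22, 50, 59.
XhoI cuts after the first base of each site, so after positions 22, 50, 59.
Linear molecule, 3 cuts → 4 fragments:
  1–22 → 22 bp
  23–50 → 28 bp
  51–59 → 9 bp
  60–159 → 100 bp
Sorted largest to smallest: 100, 28, 22, 9 bp.

100, 28, 22, 9 bp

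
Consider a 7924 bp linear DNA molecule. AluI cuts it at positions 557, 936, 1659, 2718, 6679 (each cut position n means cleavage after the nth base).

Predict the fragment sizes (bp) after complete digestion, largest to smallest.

3961, 1245, 1059, 723, 557, 379 bp

Linear molecule, 5 cuts → 6 fragments:
  557 − 0 = 557 bp
  936 − 557 = 379 bp
  1659 − 936 = 723 bp
  2718 − 1659 = 1059 bp
  6679 − 2718 = 3961 bp
  7924 − 6679 = 1245 bp
Sorted largest to smallest: 3961, 1245, 1059, 723, 557, 379 bp.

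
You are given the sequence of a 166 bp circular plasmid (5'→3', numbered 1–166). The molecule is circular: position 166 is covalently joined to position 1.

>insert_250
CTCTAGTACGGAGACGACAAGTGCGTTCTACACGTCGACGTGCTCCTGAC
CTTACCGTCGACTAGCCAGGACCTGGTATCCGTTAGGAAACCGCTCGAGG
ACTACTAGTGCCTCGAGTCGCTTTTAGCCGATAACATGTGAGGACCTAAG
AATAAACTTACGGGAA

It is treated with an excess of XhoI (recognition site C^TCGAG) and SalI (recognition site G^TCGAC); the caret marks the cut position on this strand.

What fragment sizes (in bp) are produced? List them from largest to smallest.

88, 37, 23, 18 bp

XhoI sites (CTCGAG) start at positions 94, 112.
XhoI cuts after the first base of each site, so after positions 94, 112.
SalI sites (GTCGAC) start at positions 34, 57.
SalI cuts after the first base of each site, so after positions 34, 57.
Combined cut positions: 34, 57, 94, 112.
Circular molecule, 4 cuts → 4 fragments:
  35–57 → 23 bp
  58–94 → 37 bp
  95–112 → 18 bp
  113–166 then 1–34 → 54 + 34 = 88 bp
Sorted largest to smallest: 88, 37, 23, 18 bp.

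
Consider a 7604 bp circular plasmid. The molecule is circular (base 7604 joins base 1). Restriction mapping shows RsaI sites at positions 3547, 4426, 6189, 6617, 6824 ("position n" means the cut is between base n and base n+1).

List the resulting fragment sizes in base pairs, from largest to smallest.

4327, 1763, 879, 428, 207 bp

Circular molecule, 5 cuts → 5 fragments:
  4426 − 3547 = 879 bp
  6189 − 4426 = 1763 bp
  6617 − 6189 = 428 bp
  6824 − 6617 = 207 bp
  wrap: 7604 − 6824 + 3547 = 4327 bp
Sorted largest to smallest: 4327, 1763, 879, 428, 207 bp.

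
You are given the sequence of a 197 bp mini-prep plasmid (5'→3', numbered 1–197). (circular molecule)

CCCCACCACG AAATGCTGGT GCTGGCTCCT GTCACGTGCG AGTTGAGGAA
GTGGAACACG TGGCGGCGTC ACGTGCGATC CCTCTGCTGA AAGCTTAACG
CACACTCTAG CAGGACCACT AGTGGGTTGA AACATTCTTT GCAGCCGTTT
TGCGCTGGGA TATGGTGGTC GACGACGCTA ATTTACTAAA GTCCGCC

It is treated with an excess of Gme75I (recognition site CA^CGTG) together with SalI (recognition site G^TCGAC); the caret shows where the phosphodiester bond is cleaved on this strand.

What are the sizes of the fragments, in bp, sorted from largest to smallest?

Gme75I sites (CACGTG) start at positions 33, 57, 70.
Gme75I cuts after base 2 of each site, so after positions 34, 58, 71.
The SalI site (GTCGAC) starts at position 168.
SalI cuts after the first base of each site, so after position 168.
Combined cut positions: 34, 58, 71, 168.
Circular molecule, 4 cuts → 4 fragments:
  35–58 → 24 bp
  59–71 → 13 bp
  72–168 → 97 bp
  169–197 then 1–34 → 29 + 34 = 63 bp
Sorted largest to smallest: 97, 63, 24, 13 bp.

97, 63, 24, 13 bp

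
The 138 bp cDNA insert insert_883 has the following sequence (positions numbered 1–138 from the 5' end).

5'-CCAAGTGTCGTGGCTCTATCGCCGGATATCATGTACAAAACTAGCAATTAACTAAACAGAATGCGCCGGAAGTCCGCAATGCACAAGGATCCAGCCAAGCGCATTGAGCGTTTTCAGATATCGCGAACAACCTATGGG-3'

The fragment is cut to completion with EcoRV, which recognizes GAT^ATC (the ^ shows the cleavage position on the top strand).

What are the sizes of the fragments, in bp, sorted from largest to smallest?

92, 27, 19 bp

EcoRV sites (GATATC) start at positions 25, 117.
EcoRV cuts after base 3 of each site, so after positions 27, 119.
Linear molecule, 2 cuts → 3 fragments:
  1–27 → 27 bp
  28–119 → 92 bp
  120–138 → 19 bp
Sorted largest to smallest: 92, 27, 19 bp.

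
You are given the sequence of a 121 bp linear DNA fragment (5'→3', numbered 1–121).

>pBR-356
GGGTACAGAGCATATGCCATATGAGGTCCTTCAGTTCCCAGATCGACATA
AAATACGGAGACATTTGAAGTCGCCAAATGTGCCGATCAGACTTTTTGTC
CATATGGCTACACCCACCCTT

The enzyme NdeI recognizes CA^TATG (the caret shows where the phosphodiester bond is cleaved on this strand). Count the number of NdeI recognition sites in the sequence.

3

CATATG occurs starting at positions 11, 18, 101.
NdeI cuts at 3 sites.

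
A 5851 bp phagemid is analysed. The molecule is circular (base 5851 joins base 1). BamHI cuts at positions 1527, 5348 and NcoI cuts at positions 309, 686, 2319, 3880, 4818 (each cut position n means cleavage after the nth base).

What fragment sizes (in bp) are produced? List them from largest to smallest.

Combined cut positions (sorted): 309, 686, 1527, 2319, 3880, 4818, 5348.
Circular molecule, 7 cuts → 7 fragments:
  686 − 309 = 377 bp
  1527 − 686 = 841 bp
  2319 − 1527 = 792 bp
  3880 − 2319 = 1561 bp
  4818 − 3880 = 938 bp
  5348 − 4818 = 530 bp
  wrap: 5851 − 5348 + 309 = 812 bp
Sorted largest to smallest: 1561, 938, 841, 812, 792, 530, 377 bp.

1561, 938, 841, 812, 792, 530, 377 bp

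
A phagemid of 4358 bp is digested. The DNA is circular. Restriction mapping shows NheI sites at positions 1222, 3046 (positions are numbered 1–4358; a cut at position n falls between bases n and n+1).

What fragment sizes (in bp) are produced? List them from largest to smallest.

Circular molecule, 2 cuts → 2 fragments:
  3046 − 1222 = 1824 bp
  wrap: 4358 − 3046 + 1222 = 2534 bp
Sorted largest to smallest: 2534, 1824 bp.

2534, 1824 bp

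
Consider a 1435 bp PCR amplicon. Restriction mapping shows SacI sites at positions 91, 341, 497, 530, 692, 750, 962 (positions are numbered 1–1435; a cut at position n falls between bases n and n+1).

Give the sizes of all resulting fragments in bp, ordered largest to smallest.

Linear molecule, 7 cuts → 8 fragments:
  91 − 0 = 91 bp
  341 − 91 = 250 bp
  497 − 341 = 156 bp
  530 − 497 = 33 bp
  692 − 530 = 162 bp
  750 − 692 = 58 bp
  962 − 750 = 212 bp
  1435 − 962 = 473 bp
Sorted largest to smallest: 473, 250, 212, 162, 156, 91, 58, 33 bp.

473, 250, 212, 162, 156, 91, 58, 33 bp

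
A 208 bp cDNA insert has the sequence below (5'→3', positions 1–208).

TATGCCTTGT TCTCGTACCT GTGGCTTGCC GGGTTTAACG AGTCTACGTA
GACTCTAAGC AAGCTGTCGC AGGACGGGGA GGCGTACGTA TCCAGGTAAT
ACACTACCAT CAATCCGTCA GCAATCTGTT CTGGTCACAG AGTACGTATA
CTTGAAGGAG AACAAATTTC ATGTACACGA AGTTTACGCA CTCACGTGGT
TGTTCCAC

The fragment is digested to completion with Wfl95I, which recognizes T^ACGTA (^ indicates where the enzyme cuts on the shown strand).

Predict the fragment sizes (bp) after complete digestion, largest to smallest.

65, 58, 45, 40 bp

Wfl95I sites (TACGTA) start at positions 45, 85, 143.
Wfl95I cuts after the first base of each site, so after positions 45, 85, 143.
Linear molecule, 3 cuts → 4 fragments:
  1–45 → 45 bp
  46–85 → 40 bp
  86–143 → 58 bp
  144–208 → 65 bp
Sorted largest to smallest: 65, 58, 45, 40 bp.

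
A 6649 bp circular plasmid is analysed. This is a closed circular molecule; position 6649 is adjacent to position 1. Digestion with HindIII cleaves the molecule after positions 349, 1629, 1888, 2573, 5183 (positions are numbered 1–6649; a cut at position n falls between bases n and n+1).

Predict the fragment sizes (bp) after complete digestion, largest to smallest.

2610, 1815, 1280, 685, 259 bp

Circular molecule, 5 cuts → 5 fragments:
  1629 − 349 = 1280 bp
  1888 − 1629 = 259 bp
  2573 − 1888 = 685 bp
  5183 − 2573 = 2610 bp
  wrap: 6649 − 5183 + 349 = 1815 bp
Sorted largest to smallest: 2610, 1815, 1280, 685, 259 bp.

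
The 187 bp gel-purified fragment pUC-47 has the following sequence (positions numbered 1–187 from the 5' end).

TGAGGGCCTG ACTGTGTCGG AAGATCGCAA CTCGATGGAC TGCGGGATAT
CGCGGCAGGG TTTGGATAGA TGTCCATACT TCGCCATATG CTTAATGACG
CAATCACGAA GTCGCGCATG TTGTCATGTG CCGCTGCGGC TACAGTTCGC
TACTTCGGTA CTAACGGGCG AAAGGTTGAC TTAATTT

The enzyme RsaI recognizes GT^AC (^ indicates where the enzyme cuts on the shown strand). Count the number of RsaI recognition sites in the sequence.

1

GTAC occurs starting at position 158.
RsaI cuts at 1 site.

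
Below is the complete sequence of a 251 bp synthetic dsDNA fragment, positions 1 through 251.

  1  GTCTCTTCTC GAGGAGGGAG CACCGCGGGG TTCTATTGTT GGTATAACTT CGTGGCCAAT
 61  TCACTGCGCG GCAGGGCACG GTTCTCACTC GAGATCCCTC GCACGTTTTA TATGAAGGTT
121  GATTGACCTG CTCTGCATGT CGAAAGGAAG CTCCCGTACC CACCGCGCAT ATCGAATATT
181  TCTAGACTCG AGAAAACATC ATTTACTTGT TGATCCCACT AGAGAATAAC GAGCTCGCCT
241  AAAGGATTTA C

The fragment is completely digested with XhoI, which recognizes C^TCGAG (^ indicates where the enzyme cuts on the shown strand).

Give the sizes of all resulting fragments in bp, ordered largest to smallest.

99, 80, 64, 8 bp

XhoI sites (CTCGAG) start at positions 8, 88, 187.
XhoI cuts after the first base of each site, so after positions 8, 88, 187.
Linear molecule, 3 cuts → 4 fragments:
  1–8 → 8 bp
  9–88 → 80 bp
  89–187 → 99 bp
  188–251 → 64 bp
Sorted largest to smallest: 99, 80, 64, 8 bp.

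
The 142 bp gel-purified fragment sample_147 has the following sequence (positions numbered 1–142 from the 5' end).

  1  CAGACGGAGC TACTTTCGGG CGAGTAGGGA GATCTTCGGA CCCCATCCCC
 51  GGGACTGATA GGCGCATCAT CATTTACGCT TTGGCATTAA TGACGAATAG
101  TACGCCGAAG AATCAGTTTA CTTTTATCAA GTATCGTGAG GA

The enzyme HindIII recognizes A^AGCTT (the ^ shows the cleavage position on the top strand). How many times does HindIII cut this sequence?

No occurrence of AAGCTT is present in the sequence.
HindIII does not cut: 0 sites.

0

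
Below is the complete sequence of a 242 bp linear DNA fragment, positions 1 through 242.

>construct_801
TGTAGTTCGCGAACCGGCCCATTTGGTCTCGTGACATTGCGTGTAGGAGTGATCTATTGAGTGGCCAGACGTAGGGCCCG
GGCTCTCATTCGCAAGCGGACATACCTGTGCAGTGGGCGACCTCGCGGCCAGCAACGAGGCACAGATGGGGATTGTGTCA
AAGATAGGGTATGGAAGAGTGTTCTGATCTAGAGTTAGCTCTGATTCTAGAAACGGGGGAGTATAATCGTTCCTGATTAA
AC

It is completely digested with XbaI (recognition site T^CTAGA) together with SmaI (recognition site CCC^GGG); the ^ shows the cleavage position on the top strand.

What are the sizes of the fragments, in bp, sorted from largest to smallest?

XbaI sites (TCTAGA) start at positions 188, 206.
XbaI cuts after the first base of each site, so after positions 188, 206.
The SmaI site (CCCGGG) starts at position 77.
SmaI cuts after base 3 of each site, so after position 79.
Combined cut positions: 79, 188, 206.
Linear molecule, 3 cuts → 4 fragments:
  1–79 → 79 bp
  80–188 → 109 bp
  189–206 → 18 bp
  207–242 → 36 bp
Sorted largest to smallest: 109, 79, 36, 18 bp.

109, 79, 36, 18 bp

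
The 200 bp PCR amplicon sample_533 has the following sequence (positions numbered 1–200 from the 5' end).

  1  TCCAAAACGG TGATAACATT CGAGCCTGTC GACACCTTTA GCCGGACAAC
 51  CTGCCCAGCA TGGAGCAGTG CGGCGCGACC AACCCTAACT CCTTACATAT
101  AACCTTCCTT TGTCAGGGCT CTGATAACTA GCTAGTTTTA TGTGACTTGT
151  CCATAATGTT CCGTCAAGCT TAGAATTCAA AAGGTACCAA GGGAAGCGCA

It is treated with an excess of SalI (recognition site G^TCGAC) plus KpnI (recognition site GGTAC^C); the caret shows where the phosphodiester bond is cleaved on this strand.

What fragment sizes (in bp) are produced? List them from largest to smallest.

159, 28, 13 bp

The SalI site (GTCGAC) starts at position 28.
SalI cuts after the first base of each site, so after position 28.
The KpnI site (GGTACC) starts at position 183.
KpnI cuts after base 5 of each site (before the last base), so after position 187.
Combined cut positions: 28, 187.
Linear molecule, 2 cuts → 3 fragments:
  1–28 → 28 bp
  29–187 → 159 bp
  188–200 → 13 bp
Sorted largest to smallest: 159, 28, 13 bp.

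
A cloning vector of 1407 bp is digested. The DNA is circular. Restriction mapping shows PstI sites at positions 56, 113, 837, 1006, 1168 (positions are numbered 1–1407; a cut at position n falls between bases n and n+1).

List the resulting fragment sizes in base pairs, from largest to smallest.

724, 295, 169, 162, 57 bp

Circular molecule, 5 cuts → 5 fragments:
  113 − 56 = 57 bp
  837 − 113 = 724 bp
  1006 − 837 = 169 bp
  1168 − 1006 = 162 bp
  wrap: 1407 − 1168 + 56 = 295 bp
Sorted largest to smallest: 724, 295, 169, 162, 57 bp.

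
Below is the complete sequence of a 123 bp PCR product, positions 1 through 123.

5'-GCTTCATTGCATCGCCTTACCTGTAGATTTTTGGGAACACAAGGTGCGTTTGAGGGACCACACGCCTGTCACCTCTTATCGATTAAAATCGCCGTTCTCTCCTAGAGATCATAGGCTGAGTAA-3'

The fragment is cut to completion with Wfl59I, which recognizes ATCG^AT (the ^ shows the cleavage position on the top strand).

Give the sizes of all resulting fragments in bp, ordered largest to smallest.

81, 42 bp

The Wfl59I site (ATCGAT) starts at position 78.
Wfl59I cuts after base 4 of each site, so after position 81.
Linear molecule, 1 cut → 2 fragments:
  1–81 → 81 bp
  82–123 → 42 bp
Sorted largest to smallest: 81, 42 bp.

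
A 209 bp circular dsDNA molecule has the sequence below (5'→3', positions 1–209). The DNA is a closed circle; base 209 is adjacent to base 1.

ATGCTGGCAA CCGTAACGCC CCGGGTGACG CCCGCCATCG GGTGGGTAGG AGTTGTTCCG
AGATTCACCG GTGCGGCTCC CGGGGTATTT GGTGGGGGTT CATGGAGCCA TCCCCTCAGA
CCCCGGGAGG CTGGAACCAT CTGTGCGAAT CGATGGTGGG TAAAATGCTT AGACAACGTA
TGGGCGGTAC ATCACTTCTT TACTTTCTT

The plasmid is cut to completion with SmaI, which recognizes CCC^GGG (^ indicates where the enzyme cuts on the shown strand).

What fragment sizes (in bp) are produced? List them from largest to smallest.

SmaI sites (CCCGGG) start at positions 20, 79, 122.
SmaI cuts after base 3 of each site, so after positions 22, 81, 124.
Circular molecule, 3 cuts → 3 fragments:
  23–81 → 59 bp
  82–124 → 43 bp
  125–209 then 1–22 → 85 + 22 = 107 bp
Sorted largest to smallest: 107, 59, 43 bp.

107, 59, 43 bp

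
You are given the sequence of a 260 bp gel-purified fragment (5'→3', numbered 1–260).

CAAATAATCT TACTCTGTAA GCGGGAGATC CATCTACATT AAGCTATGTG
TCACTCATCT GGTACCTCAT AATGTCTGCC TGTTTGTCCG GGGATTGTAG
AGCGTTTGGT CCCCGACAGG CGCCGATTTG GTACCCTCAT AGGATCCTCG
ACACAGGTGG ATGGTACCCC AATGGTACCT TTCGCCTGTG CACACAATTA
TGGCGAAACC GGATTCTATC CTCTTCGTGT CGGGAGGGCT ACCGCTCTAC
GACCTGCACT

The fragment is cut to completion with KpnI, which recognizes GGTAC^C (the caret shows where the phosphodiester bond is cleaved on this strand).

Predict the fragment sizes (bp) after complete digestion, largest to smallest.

82, 69, 65, 33, 11 bp

KpnI sites (GGTACC) start at positions 61, 130, 163, 174.
KpnI cuts after base 5 of each site (before the last base), so after positions 65, 134, 167, 178.
Linear molecule, 4 cuts → 5 fragments:
  1–65 → 65 bp
  66–134 → 69 bp
  135–167 → 33 bp
  168–178 → 11 bp
  179–260 → 82 bp
Sorted largest to smallest: 82, 69, 65, 33, 11 bp.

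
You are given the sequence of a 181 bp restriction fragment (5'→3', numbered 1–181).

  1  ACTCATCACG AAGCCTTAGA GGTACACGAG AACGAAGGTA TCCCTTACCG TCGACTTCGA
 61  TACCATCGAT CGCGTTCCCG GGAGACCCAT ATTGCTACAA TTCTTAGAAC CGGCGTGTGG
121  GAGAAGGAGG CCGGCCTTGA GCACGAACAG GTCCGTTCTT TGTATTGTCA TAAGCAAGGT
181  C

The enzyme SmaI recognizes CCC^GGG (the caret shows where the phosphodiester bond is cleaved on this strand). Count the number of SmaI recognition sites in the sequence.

CCCGGG occurs starting at position 77.
SmaI cuts at 1 site.

1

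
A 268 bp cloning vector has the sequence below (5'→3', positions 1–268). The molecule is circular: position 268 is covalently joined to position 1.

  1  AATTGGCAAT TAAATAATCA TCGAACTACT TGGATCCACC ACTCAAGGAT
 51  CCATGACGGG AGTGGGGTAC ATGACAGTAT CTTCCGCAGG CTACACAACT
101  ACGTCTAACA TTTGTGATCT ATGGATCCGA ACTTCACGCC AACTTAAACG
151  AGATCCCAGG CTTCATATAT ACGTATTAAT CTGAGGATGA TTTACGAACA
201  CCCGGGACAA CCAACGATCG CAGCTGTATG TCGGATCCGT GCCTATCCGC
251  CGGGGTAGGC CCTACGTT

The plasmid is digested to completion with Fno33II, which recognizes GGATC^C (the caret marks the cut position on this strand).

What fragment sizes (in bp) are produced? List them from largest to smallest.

110, 76, 67, 15 bp

Fno33II sites (GGATCC) start at positions 32, 47, 123, 233.
Fno33II cuts after base 5 of each site (before the last base), so after positions 36, 51, 127, 237.
Circular molecule, 4 cuts → 4 fragments:
  37–51 → 15 bp
  52–127 → 76 bp
  128–237 → 110 bp
  238–268 then 1–36 → 31 + 36 = 67 bp
Sorted largest to smallest: 110, 76, 67, 15 bp.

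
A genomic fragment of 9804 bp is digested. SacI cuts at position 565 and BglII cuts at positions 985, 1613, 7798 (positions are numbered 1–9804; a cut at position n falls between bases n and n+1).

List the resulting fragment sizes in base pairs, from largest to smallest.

Combined cut positions (sorted): 565, 985, 1613, 7798.
Linear molecule, 4 cuts → 5 fragments:
  565 − 0 = 565 bp
  985 − 565 = 420 bp
  1613 − 985 = 628 bp
  7798 − 1613 = 6185 bp
  9804 − 7798 = 2006 bp
Sorted largest to smallest: 6185, 2006, 628, 565, 420 bp.

6185, 2006, 628, 565, 420 bp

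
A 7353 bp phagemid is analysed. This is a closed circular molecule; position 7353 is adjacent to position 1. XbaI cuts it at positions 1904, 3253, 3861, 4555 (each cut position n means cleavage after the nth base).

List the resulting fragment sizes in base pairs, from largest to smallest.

4702, 1349, 694, 608 bp

Circular molecule, 4 cuts → 4 fragments:
  3253 − 1904 = 1349 bp
  3861 − 3253 = 608 bp
  4555 − 3861 = 694 bp
  wrap: 7353 − 4555 + 1904 = 4702 bp
Sorted largest to smallest: 4702, 1349, 694, 608 bp.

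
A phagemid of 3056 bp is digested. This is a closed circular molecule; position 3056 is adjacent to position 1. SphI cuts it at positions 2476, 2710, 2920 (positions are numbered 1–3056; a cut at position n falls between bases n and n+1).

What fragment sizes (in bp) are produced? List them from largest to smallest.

2612, 234, 210 bp

Circular molecule, 3 cuts → 3 fragments:
  2710 − 2476 = 234 bp
  2920 − 2710 = 210 bp
  wrap: 3056 − 2920 + 2476 = 2612 bp
Sorted largest to smallest: 2612, 234, 210 bp.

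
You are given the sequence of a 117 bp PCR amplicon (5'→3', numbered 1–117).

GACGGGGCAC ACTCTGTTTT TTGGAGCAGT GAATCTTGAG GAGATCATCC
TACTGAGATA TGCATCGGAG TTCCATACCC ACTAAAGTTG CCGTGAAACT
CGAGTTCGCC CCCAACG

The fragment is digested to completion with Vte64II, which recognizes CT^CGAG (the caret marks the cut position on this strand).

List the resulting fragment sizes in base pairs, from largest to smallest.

The Vte64II site (CTCGAG) starts at position 99.
Vte64II cuts after base 2 of each site, so after position 100.
Linear molecule, 1 cut → 2 fragments:
  1–100 → 100 bp
  101–117 → 17 bp
Sorted largest to smallest: 100, 17 bp.

100, 17 bp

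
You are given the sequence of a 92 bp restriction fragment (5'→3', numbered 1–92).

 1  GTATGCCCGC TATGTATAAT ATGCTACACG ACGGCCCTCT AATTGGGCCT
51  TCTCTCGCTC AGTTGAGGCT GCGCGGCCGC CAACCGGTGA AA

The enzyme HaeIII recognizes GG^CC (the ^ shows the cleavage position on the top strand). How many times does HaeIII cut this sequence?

3

GGCC occurs starting at positions 33, 46, 75.
HaeIII cuts at 3 sites.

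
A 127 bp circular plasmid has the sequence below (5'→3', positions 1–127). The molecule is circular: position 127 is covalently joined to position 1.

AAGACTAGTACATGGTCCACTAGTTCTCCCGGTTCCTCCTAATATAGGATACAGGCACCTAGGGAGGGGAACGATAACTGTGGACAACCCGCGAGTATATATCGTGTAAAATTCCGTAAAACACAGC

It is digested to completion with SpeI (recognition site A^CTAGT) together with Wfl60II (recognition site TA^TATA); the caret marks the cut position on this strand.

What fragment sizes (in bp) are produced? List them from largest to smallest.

78, 34, 15 bp

SpeI sites (ACTAGT) start at positions 4, 19.
SpeI cuts after the first base of each site, so after positions 4, 19.
The Wfl60II site (TATATA) starts at position 96.
Wfl60II cuts after base 2 of each site, so after position 97.
Combined cut positions: 4, 19, 97.
Circular molecule, 3 cuts → 3 fragments:
  5–19 → 15 bp
  20–97 → 78 bp
  98–127 then 1–4 → 30 + 4 = 34 bp
Sorted largest to smallest: 78, 34, 15 bp.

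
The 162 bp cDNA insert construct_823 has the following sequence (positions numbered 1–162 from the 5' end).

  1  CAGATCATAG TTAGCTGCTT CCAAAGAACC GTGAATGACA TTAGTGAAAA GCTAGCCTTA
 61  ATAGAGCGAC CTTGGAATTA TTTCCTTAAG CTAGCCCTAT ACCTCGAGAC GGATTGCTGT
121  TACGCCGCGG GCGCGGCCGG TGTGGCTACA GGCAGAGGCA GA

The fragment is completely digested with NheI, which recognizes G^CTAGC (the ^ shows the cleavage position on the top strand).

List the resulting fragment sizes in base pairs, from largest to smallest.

72, 51, 39 bp

NheI sites (GCTAGC) start at positions 51, 90.
NheI cuts after the first base of each site, so after positions 51, 90.
Linear molecule, 2 cuts → 3 fragments:
  1–51 → 51 bp
  52–90 → 39 bp
  91–162 → 72 bp
Sorted largest to smallest: 72, 51, 39 bp.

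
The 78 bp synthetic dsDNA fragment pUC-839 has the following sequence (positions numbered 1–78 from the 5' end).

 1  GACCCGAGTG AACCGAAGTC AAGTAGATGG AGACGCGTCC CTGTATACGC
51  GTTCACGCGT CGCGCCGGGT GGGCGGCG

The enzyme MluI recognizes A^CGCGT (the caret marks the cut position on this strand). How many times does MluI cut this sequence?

3

ACGCGT occurs starting at positions 33, 47, 55.
MluI cuts at 3 sites.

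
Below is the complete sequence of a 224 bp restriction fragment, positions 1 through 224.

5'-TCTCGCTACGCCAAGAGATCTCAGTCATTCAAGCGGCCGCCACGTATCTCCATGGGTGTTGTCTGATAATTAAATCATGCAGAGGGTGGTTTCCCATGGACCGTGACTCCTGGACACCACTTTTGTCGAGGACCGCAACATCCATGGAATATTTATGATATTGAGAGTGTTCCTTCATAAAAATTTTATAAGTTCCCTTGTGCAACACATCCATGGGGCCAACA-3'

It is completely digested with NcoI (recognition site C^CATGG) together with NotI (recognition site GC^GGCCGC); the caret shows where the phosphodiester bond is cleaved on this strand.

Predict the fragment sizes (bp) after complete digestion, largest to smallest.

69, 48, 44, 34, 16, 13 bp

NcoI sites (CCATGG) start at positions 50, 94, 142, 211.
NcoI cuts after the first base of each site, so after positions 50, 94, 142, 211.
The NotI site (GCGGCCGC) starts at position 33.
NotI cuts after base 2 of each site, so after position 34.
Combined cut positions: 34, 50, 94, 142, 211.
Linear molecule, 5 cuts → 6 fragments:
  1–34 → 34 bp
  35–50 → 16 bp
  51–94 → 44 bp
  95–142 → 48 bp
  143–211 → 69 bp
  212–224 → 13 bp
Sorted largest to smallest: 69, 48, 44, 34, 16, 13 bp.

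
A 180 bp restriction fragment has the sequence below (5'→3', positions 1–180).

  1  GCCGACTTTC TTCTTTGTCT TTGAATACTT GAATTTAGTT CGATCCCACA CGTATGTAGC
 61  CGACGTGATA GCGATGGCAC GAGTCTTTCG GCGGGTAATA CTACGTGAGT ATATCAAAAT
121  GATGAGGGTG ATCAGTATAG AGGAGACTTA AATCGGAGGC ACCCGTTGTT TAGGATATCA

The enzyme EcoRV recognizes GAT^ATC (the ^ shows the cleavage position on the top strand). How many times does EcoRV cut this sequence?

GATATC occurs starting at position 174.
EcoRV cuts at 1 site.

1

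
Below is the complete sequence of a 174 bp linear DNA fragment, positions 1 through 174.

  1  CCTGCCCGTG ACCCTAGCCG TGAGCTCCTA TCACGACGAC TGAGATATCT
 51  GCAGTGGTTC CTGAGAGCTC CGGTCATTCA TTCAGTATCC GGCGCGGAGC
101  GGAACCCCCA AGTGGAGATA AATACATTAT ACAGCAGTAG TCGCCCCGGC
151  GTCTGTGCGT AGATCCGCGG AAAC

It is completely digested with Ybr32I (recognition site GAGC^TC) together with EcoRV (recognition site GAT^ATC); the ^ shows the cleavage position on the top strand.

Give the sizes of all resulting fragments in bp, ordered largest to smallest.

106, 25, 22, 21 bp

Ybr32I sites (GAGCTC) start at positions 22, 65.
Ybr32I cuts after base 4 of each site, so after positions 25, 68.
The EcoRV site (GATATC) starts at position 44.
EcoRV cuts after base 3 of each site, so after position 46.
Combined cut positions: 25, 46, 68.
Linear molecule, 3 cuts → 4 fragments:
  1–25 → 25 bp
  26–46 → 21 bp
  47–68 → 22 bp
  69–174 → 106 bp
Sorted largest to smallest: 106, 25, 22, 21 bp.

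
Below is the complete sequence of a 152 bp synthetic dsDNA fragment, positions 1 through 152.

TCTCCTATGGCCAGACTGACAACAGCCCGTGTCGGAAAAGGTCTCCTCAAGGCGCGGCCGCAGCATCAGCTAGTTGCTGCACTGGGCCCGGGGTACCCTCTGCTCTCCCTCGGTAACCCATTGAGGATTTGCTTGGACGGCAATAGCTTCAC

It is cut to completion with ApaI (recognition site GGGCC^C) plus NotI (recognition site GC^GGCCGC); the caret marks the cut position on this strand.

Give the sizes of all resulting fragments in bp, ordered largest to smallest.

64, 55, 33 bp

The ApaI site (GGGCCC) starts at position 84.
ApaI cuts after base 5 of each site (before the last base), so after position 88.
The NotI site (GCGGCCGC) starts at position 54.
NotI cuts after base 2 of each site, so after position 55.
Combined cut positions: 55, 88.
Linear molecule, 2 cuts → 3 fragments:
  1–55 → 55 bp
  56–88 → 33 bp
  89–152 → 64 bp
Sorted largest to smallest: 64, 55, 33 bp.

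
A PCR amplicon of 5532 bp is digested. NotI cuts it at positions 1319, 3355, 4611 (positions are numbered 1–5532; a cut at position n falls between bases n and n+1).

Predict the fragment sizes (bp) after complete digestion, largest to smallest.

Linear molecule, 3 cuts → 4 fragments:
  1319 − 0 = 1319 bp
  3355 − 1319 = 2036 bp
  4611 − 3355 = 1256 bp
  5532 − 4611 = 921 bp
Sorted largest to smallest: 2036, 1319, 1256, 921 bp.

2036, 1319, 1256, 921 bp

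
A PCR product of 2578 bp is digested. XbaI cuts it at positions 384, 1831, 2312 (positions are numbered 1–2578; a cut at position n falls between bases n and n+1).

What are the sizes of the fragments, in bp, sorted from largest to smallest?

1447, 481, 384, 266 bp

Linear molecule, 3 cuts → 4 fragments:
  384 − 0 = 384 bp
  1831 − 384 = 1447 bp
  2312 − 1831 = 481 bp
  2578 − 2312 = 266 bp
Sorted largest to smallest: 1447, 481, 384, 266 bp.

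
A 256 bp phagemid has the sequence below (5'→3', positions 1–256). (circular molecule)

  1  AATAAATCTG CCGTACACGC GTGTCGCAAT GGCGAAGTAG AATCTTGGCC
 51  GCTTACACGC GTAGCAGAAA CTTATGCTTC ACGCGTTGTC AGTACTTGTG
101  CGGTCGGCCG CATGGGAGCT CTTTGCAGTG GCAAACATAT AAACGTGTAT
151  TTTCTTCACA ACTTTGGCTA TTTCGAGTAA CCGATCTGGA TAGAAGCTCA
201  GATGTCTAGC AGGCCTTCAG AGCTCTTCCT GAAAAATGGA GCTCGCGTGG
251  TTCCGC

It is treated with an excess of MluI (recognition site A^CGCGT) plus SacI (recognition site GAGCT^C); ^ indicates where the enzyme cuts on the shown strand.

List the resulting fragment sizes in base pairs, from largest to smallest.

MluI sites (ACGCGT) start at positions 17, 57, 81.
MluI cuts after the first base of each site, so after positions 17, 57, 81.
SacI sites (GAGCTC) start at positions 116, 220, 239.
SacI cuts after base 5 of each site (before the last base), so after positions 120, 224, 243.
Combined cut positions: 17, 57, 81, 120, 224, 243.
Circular molecule, 6 cuts → 6 fragments:
  18–57 → 40 bp
  58–81 → 24 bp
  82–120 → 39 bp
  121–224 → 104 bp
  225–243 → 19 bp
  244–256 then 1–17 → 13 + 17 = 30 bp
Sorted largest to smallest: 104, 40, 39, 30, 24, 19 bp.

104, 40, 39, 30, 24, 19 bp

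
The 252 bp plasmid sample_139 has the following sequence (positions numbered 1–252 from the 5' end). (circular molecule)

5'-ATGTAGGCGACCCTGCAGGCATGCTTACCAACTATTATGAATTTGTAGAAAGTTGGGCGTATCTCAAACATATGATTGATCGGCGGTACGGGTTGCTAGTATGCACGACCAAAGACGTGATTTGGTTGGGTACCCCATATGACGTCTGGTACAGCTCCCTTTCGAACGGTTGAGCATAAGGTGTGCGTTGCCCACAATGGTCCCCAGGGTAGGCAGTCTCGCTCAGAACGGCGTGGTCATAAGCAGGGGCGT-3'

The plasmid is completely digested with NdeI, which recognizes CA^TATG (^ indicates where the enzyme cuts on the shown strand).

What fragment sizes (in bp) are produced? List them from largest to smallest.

185, 67 bp

NdeI sites (CATATG) start at positions 69, 136.
NdeI cuts after base 2 of each site, so after positions 70, 137.
Circular molecule, 2 cuts → 2 fragments:
  71–137 → 67 bp
  138–252 then 1–70 → 115 + 70 = 185 bp
Sorted largest to smallest: 185, 67 bp.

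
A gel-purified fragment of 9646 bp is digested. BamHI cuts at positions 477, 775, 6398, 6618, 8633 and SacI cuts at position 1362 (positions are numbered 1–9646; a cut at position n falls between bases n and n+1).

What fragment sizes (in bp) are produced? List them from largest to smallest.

5036, 2015, 1013, 587, 477, 298, 220 bp

Combined cut positions (sorted): 477, 775, 1362, 6398, 6618, 8633.
Linear molecule, 6 cuts → 7 fragments:
  477 − 0 = 477 bp
  775 − 477 = 298 bp
  1362 − 775 = 587 bp
  6398 − 1362 = 5036 bp
  6618 − 6398 = 220 bp
  8633 − 6618 = 2015 bp
  9646 − 8633 = 1013 bp
Sorted largest to smallest: 5036, 2015, 1013, 587, 477, 298, 220 bp.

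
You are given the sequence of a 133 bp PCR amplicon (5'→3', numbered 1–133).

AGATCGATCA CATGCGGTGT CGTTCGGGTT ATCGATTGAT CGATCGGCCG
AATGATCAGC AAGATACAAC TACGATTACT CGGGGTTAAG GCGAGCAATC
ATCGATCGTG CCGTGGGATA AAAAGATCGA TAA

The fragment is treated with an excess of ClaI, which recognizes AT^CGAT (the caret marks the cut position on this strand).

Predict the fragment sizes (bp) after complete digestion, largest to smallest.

ClaI sites (ATCGAT) start at positions 3, 31, 39, 101, 126.
ClaI cuts after base 2 of each site, so after positions 4, 32, 40, 102, 127.
Linear molecule, 5 cuts → 6 fragments:
  1–4 → 4 bp
  5–32 → 28 bp
  33–40 → 8 bp
  41–102 → 62 bp
  103–127 → 25 bp
  128–133 → 6 bp
Sorted largest to smallest: 62, 28, 25, 8, 6, 4 bp.

62, 28, 25, 8, 6, 4 bp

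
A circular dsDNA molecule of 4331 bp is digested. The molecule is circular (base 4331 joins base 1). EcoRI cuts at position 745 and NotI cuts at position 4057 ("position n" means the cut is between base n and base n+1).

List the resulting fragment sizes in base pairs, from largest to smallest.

Combined cut positions (sorted): 745, 4057.
Circular molecule, 2 cuts → 2 fragments:
  4057 − 745 = 3312 bp
  wrap: 4331 − 4057 + 745 = 1019 bp
Sorted largest to smallest: 3312, 1019 bp.

3312, 1019 bp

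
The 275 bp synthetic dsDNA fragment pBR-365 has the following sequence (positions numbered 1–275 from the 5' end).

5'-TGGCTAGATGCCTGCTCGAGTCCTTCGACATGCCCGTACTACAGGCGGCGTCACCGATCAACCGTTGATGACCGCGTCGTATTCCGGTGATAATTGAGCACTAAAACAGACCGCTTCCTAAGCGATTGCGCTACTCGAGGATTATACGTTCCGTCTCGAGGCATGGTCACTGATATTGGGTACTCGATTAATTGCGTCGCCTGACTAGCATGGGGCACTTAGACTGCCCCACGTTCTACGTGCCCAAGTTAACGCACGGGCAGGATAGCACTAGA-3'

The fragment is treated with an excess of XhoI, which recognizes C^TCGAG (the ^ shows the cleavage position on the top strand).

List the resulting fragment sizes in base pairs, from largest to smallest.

120, 119, 21, 15 bp

XhoI sites (CTCGAG) start at positions 15, 134, 155.
XhoI cuts after the first base of each site, so after positions 15, 134, 155.
Linear molecule, 3 cuts → 4 fragments:
  1–15 → 15 bp
  16–134 → 119 bp
  135–155 → 21 bp
  156–275 → 120 bp
Sorted largest to smallest: 120, 119, 21, 15 bp.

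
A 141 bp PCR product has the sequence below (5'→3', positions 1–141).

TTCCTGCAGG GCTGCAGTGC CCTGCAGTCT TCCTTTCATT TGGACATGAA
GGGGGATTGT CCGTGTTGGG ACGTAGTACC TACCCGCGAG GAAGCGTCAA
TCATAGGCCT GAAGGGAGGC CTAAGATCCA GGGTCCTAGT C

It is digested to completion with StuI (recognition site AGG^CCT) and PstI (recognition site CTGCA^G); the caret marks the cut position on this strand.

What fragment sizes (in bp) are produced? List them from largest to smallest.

StuI sites (AGGCCT) start at positions 105, 117.
StuI cuts after base 3 of each site, so after positions 107, 119.
PstI sites (CTGCAG) start at positions 4, 12, 22.
PstI cuts after base 5 of each site (before the last base), so after positions 8, 16, 26.
Combined cut positions: 8, 16, 26, 107, 119.
Linear molecule, 5 cuts → 6 fragments:
  1–8 → 8 bp
  9–16 → 8 bp
  17–26 → 10 bp
  27–107 → 81 bp
  108–119 → 12 bp
  120–141 → 22 bp
Sorted largest to smallest: 81, 22, 12, 10, 8, 8 bp.

81, 22, 12, 10, 8, 8 bp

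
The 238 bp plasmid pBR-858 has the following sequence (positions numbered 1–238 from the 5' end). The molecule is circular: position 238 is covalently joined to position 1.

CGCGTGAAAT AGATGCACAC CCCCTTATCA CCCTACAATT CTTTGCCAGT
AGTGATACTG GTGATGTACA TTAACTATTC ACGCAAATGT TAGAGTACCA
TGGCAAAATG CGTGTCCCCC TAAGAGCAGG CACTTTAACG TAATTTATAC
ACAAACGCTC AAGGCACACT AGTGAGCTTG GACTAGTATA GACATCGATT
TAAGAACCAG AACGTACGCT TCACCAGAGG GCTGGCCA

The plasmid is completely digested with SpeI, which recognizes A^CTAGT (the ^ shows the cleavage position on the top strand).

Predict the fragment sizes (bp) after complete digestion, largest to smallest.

SpeI sites (ACTAGT) start at positions 168, 182.
SpeI cuts after the first base of each site, so after positions 168, 182.
Circular molecule, 2 cuts → 2 fragments:
  169–182 → 14 bp
  183–238 then 1–168 → 56 + 168 = 224 bp
Sorted largest to smallest: 224, 14 bp.

224, 14 bp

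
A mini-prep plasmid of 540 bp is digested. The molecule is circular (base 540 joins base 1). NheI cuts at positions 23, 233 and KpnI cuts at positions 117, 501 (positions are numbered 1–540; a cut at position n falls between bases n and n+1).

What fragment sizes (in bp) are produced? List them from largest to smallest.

268, 116, 94, 62 bp

Combined cut positions (sorted): 23, 117, 233, 501.
Circular molecule, 4 cuts → 4 fragments:
  117 − 23 = 94 bp
  233 − 117 = 116 bp
  501 − 233 = 268 bp
  wrap: 540 − 501 + 23 = 62 bp
Sorted largest to smallest: 268, 116, 94, 62 bp.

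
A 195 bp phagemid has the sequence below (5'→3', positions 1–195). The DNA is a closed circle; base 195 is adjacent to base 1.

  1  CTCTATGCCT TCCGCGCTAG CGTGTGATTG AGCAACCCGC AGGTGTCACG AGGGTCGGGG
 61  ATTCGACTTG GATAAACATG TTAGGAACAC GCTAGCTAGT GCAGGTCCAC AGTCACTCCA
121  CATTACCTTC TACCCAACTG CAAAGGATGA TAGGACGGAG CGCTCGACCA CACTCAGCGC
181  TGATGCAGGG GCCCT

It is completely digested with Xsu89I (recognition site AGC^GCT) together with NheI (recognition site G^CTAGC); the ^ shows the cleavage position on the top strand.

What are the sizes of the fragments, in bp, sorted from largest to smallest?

75, 70, 33, 17 bp

Xsu89I sites (AGCGCT) start at positions 159, 176.
Xsu89I cuts after base 3 of each site, so after positions 161, 178.
NheI sites (GCTAGC) start at positions 16, 91.
NheI cuts after the first base of each site, so after positions 16, 91.
Combined cut positions: 16, 91, 161, 178.
Circular molecule, 4 cuts → 4 fragments:
  17–91 → 75 bp
  92–161 → 70 bp
  162–178 → 17 bp
  179–195 then 1–16 → 17 + 16 = 33 bp
Sorted largest to smallest: 75, 70, 33, 17 bp.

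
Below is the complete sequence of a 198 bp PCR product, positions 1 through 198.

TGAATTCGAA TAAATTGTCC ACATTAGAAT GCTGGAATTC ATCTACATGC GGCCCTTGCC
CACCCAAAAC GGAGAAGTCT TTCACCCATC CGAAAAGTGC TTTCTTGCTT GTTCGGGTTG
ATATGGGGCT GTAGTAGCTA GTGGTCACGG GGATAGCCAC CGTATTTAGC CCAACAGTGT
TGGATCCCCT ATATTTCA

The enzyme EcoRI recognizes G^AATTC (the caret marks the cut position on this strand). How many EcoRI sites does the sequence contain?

2

GAATTC occurs starting at positions 2, 35.
EcoRI cuts at 2 sites.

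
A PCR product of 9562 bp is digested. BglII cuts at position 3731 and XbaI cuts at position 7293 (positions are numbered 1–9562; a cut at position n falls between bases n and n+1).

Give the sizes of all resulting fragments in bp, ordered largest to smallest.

3731, 3562, 2269 bp

Combined cut positions (sorted): 3731, 7293.
Linear molecule, 2 cuts → 3 fragments:
  3731 − 0 = 3731 bp
  7293 − 3731 = 3562 bp
  9562 − 7293 = 2269 bp
Sorted largest to smallest: 3731, 3562, 2269 bp.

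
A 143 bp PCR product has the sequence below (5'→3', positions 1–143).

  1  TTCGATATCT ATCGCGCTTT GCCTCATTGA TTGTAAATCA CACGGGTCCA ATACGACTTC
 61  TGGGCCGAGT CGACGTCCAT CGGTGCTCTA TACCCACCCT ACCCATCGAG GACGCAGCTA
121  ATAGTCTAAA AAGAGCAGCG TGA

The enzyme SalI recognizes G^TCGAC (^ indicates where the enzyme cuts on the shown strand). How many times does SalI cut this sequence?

GTCGAC occurs starting at position 69.
SalI cuts at 1 site.

1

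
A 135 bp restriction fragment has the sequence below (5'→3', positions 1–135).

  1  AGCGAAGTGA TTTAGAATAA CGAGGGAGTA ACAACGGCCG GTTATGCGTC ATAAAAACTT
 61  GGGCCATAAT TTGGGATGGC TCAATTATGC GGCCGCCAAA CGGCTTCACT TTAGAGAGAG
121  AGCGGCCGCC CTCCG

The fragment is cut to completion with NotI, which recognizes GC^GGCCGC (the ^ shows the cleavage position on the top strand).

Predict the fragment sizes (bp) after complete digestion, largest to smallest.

90, 33, 12 bp

NotI sites (GCGGCCGC) start at positions 89, 122.
NotI cuts after base 2 of each site, so after positions 90, 123.
Linear molecule, 2 cuts → 3 fragments:
  1–90 → 90 bp
  91–123 → 33 bp
  124–135 → 12 bp
Sorted largest to smallest: 90, 33, 12 bp.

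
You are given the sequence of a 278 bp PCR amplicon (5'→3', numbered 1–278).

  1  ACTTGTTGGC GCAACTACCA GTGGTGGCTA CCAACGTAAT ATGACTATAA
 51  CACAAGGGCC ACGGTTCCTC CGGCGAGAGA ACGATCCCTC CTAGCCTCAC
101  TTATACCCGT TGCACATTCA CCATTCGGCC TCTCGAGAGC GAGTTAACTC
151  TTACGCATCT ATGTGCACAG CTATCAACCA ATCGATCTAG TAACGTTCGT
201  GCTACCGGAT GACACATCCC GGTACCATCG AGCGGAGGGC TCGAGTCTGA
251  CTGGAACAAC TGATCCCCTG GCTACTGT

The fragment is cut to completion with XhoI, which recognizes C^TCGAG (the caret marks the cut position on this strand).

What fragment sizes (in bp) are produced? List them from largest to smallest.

132, 108, 38 bp

XhoI sites (CTCGAG) start at positions 132, 240.
XhoI cuts after the first base of each site, so after positions 132, 240.
Linear molecule, 2 cuts → 3 fragments:
  1–132 → 132 bp
  133–240 → 108 bp
  241–278 → 38 bp
Sorted largest to smallest: 132, 108, 38 bp.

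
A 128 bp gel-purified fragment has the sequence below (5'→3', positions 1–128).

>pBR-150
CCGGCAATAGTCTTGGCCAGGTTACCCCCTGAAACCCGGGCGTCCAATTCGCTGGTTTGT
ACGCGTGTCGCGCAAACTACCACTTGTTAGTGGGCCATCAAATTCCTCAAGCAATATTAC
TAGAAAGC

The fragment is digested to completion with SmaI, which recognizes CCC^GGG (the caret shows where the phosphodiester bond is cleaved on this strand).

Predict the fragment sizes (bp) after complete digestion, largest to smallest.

The SmaI site (CCCGGG) starts at position 35.
SmaI cuts after base 3 of each site, so after position 37.
Linear molecule, 1 cut → 2 fragments:
  1–37 → 37 bp
  38–128 → 91 bp
Sorted largest to smallest: 91, 37 bp.

91, 37 bp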